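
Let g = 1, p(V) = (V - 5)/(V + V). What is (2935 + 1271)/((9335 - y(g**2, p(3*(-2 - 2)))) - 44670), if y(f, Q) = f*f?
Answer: -2103/17668 ≈ -0.11903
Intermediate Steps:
p(V) = (-5 + V)/(2*V) (p(V) = (-5 + V)/((2*V)) = (-5 + V)*(1/(2*V)) = (-5 + V)/(2*V))
y(f, Q) = f**2
(2935 + 1271)/((9335 - y(g**2, p(3*(-2 - 2)))) - 44670) = (2935 + 1271)/((9335 - (1**2)**2) - 44670) = 4206/((9335 - 1*1**2) - 44670) = 4206/((9335 - 1*1) - 44670) = 4206/((9335 - 1) - 44670) = 4206/(9334 - 44670) = 4206/(-35336) = 4206*(-1/35336) = -2103/17668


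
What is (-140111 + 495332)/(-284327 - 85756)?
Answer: -118407/123361 ≈ -0.95984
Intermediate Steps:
(-140111 + 495332)/(-284327 - 85756) = 355221/(-370083) = 355221*(-1/370083) = -118407/123361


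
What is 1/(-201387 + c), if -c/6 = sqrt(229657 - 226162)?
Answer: -67129/13518865983 + 2*sqrt(3495)/13518865983 ≈ -4.9568e-6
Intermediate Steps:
c = -6*sqrt(3495) (c = -6*sqrt(229657 - 226162) = -6*sqrt(3495) ≈ -354.71)
1/(-201387 + c) = 1/(-201387 - 6*sqrt(3495))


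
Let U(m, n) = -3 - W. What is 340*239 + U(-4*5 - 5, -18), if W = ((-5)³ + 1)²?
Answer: 65881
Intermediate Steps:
W = 15376 (W = (-125 + 1)² = (-124)² = 15376)
U(m, n) = -15379 (U(m, n) = -3 - 1*15376 = -3 - 15376 = -15379)
340*239 + U(-4*5 - 5, -18) = 340*239 - 15379 = 81260 - 15379 = 65881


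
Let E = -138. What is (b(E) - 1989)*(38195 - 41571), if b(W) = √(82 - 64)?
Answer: 6714864 - 10128*√2 ≈ 6.7005e+6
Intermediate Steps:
b(W) = 3*√2 (b(W) = √18 = 3*√2)
(b(E) - 1989)*(38195 - 41571) = (3*√2 - 1989)*(38195 - 41571) = (-1989 + 3*√2)*(-3376) = 6714864 - 10128*√2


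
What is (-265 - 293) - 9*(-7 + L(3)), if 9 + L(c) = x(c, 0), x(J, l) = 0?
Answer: -414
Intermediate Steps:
L(c) = -9 (L(c) = -9 + 0 = -9)
(-265 - 293) - 9*(-7 + L(3)) = (-265 - 293) - 9*(-7 - 9) = -558 - 9*(-16) = -558 + 144 = -414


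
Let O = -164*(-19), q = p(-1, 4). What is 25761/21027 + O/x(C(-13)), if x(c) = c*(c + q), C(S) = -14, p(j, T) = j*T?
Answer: 6000992/441567 ≈ 13.590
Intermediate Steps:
p(j, T) = T*j
q = -4 (q = 4*(-1) = -4)
x(c) = c*(-4 + c) (x(c) = c*(c - 4) = c*(-4 + c))
O = 3116
25761/21027 + O/x(C(-13)) = 25761/21027 + 3116/((-14*(-4 - 14))) = 25761*(1/21027) + 3116/((-14*(-18))) = 8587/7009 + 3116/252 = 8587/7009 + 3116*(1/252) = 8587/7009 + 779/63 = 6000992/441567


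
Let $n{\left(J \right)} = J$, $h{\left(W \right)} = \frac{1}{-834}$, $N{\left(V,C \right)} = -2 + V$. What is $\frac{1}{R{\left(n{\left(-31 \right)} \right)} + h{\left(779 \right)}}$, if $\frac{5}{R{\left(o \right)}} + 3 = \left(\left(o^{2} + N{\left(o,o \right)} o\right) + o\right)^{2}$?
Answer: $- \frac{265087317}{317503} \approx -834.91$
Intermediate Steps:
$h{\left(W \right)} = - \frac{1}{834}$
$R{\left(o \right)} = \frac{5}{-3 + \left(o + o^{2} + o \left(-2 + o\right)\right)^{2}}$ ($R{\left(o \right)} = \frac{5}{-3 + \left(\left(o^{2} + \left(-2 + o\right) o\right) + o\right)^{2}} = \frac{5}{-3 + \left(\left(o^{2} + o \left(-2 + o\right)\right) + o\right)^{2}} = \frac{5}{-3 + \left(o + o^{2} + o \left(-2 + o\right)\right)^{2}}$)
$\frac{1}{R{\left(n{\left(-31 \right)} \right)} + h{\left(779 \right)}} = \frac{1}{\frac{5}{-3 + \left(-31\right)^{2} \left(-1 + 2 \left(-31\right)\right)^{2}} - \frac{1}{834}} = \frac{1}{\frac{5}{-3 + 961 \left(-1 - 62\right)^{2}} - \frac{1}{834}} = \frac{1}{\frac{5}{-3 + 961 \left(-63\right)^{2}} - \frac{1}{834}} = \frac{1}{\frac{5}{-3 + 961 \cdot 3969} - \frac{1}{834}} = \frac{1}{\frac{5}{-3 + 3814209} - \frac{1}{834}} = \frac{1}{\frac{5}{3814206} - \frac{1}{834}} = \frac{1}{- \frac{317503}{265087317}} = - \frac{265087317}{317503}$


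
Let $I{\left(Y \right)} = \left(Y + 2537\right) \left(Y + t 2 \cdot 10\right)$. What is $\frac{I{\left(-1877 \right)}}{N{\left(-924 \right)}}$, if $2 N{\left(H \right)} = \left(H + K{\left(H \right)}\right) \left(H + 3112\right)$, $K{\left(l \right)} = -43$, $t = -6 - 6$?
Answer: $\frac{698610}{528949} \approx 1.3208$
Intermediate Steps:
$t = -12$
$N{\left(H \right)} = \frac{\left(-43 + H\right) \left(3112 + H\right)}{2}$ ($N{\left(H \right)} = \frac{\left(H - 43\right) \left(H + 3112\right)}{2} = \frac{\left(-43 + H\right) \left(3112 + H\right)}{2}$)
$I{\left(Y \right)} = \left(-240 + Y\right) \left(2537 + Y\right)$ ($I{\left(Y \right)} = \left(Y + 2537\right) \left(Y + \left(-12\right) 2 \cdot 10\right) = \left(2537 + Y\right) \left(Y - 240\right) = \left(2537 + Y\right) \left(-240 + Y\right) = \left(-240 + Y\right) \left(2537 + Y\right)$)
$\frac{I{\left(-1877 \right)}}{N{\left(-924 \right)}} = \frac{-608880 + \left(-1877\right)^{2} + 2297 \left(-1877\right)}{-66908 + \frac{\left(-924\right)^{2}}{2} + \frac{3069}{2} \left(-924\right)} = \frac{-608880 + 3523129 - 4311469}{-66908 + \frac{1}{2} \cdot 853776 - 1417878} = - \frac{1397220}{-66908 + 426888 - 1417878} = - \frac{1397220}{-1057898} = \left(-1397220\right) \left(- \frac{1}{1057898}\right) = \frac{698610}{528949}$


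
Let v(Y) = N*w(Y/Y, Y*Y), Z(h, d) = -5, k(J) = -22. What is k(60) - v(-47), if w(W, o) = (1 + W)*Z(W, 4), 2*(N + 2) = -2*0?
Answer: -42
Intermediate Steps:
N = -2 (N = -2 + (-2*0)/2 = -2 + (½)*0 = -2 + 0 = -2)
w(W, o) = -5 - 5*W (w(W, o) = (1 + W)*(-5) = -5 - 5*W)
v(Y) = 20 (v(Y) = -2*(-5 - 5*Y/Y) = -2*(-5 - 5*1) = -2*(-5 - 5) = -2*(-10) = 20)
k(60) - v(-47) = -22 - 1*20 = -22 - 20 = -42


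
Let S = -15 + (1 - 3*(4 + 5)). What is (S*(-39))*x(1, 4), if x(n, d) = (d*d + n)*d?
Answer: 108732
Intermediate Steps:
x(n, d) = d*(n + d**2) (x(n, d) = (d**2 + n)*d = (n + d**2)*d = d*(n + d**2))
S = -41 (S = -15 + (1 - 3*9) = -15 + (1 - 27) = -15 - 26 = -41)
(S*(-39))*x(1, 4) = (-41*(-39))*(4*(1 + 4**2)) = 1599*(4*(1 + 16)) = 1599*(4*17) = 1599*68 = 108732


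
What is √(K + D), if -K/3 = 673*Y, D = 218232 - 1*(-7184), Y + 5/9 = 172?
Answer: I*√1086573/3 ≈ 347.46*I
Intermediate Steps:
Y = 1543/9 (Y = -5/9 + 172 = 1543/9 ≈ 171.44)
D = 225416 (D = 218232 + 7184 = 225416)
K = -1038439/3 (K = -2019*1543/9 = -3*1038439/9 = -1038439/3 ≈ -3.4615e+5)
√(K + D) = √(-1038439/3 + 225416) = √(-362191/3) = I*√1086573/3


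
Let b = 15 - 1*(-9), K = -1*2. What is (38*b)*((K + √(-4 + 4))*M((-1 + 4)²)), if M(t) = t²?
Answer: -147744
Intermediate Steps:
K = -2
b = 24 (b = 15 + 9 = 24)
(38*b)*((K + √(-4 + 4))*M((-1 + 4)²)) = (38*24)*((-2 + √(-4 + 4))*((-1 + 4)²)²) = 912*((-2 + √0)*(3²)²) = 912*((-2 + 0)*9²) = 912*(-2*81) = 912*(-162) = -147744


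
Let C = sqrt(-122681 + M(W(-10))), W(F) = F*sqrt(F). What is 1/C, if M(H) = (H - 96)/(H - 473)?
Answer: 1/sqrt((58028017 + 1226800*I*sqrt(10))/(-473 - 10*I*sqrt(10))) ≈ 0.e-9 - 0.002855*I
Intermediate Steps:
W(F) = F**(3/2)
M(H) = (-96 + H)/(-473 + H)
C = sqrt(-122681 + (-96 - 10*I*sqrt(10))/(-473 - 10*I*sqrt(10))) (C = sqrt(-122681 + (-96 + (-10)**(3/2))/(-473 + (-10)**(3/2))) = sqrt(-122681 + (-96 - 10*I*sqrt(10))/(-473 - 10*I*sqrt(10))) ≈ 0.e-4 + 350.26*I)
1/C = 1/(sqrt((58028017 + 1226800*I*sqrt(10))/(-473 - 10*I*sqrt(10)))) = 1/sqrt((58028017 + 1226800*I*sqrt(10))/(-473 - 10*I*sqrt(10)))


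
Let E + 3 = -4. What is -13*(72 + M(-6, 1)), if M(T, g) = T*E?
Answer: -1482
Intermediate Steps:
E = -7 (E = -3 - 4 = -7)
M(T, g) = -7*T (M(T, g) = T*(-7) = -7*T)
-13*(72 + M(-6, 1)) = -13*(72 - 7*(-6)) = -13*(72 + 42) = -13*114 = -1482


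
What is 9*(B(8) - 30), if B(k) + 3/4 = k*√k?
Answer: -1107/4 + 144*√2 ≈ -73.103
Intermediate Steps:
B(k) = -¾ + k^(3/2) (B(k) = -¾ + k*√k = -¾ + k^(3/2))
9*(B(8) - 30) = 9*((-¾ + 8^(3/2)) - 30) = 9*((-¾ + 16*√2) - 30) = 9*(-123/4 + 16*√2) = -1107/4 + 144*√2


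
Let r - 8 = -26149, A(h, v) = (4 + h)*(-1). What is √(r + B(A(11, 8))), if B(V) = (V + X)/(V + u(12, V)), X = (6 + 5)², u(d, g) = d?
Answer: 11*I*√1947/3 ≈ 161.79*I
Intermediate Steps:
X = 121 (X = 11² = 121)
A(h, v) = -4 - h
B(V) = (121 + V)/(12 + V) (B(V) = (V + 121)/(V + 12) = (121 + V)/(12 + V))
r = -26141 (r = 8 - 26149 = -26141)
√(r + B(A(11, 8))) = √(-26141 + (121 + (-4 - 1*11))/(12 + (-4 - 1*11))) = √(-26141 + (121 + (-4 - 11))/(12 + (-4 - 11))) = √(-26141 + (121 - 15)/(12 - 15)) = √(-26141 + 106/(-3)) = √(-26141 - ⅓*106) = √(-26141 - 106/3) = √(-78529/3) = 11*I*√1947/3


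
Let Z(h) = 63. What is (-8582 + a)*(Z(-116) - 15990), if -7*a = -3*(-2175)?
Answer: 1060722273/7 ≈ 1.5153e+8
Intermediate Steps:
a = -6525/7 (a = -(-3)*(-2175)/7 = -1/7*6525 = -6525/7 ≈ -932.14)
(-8582 + a)*(Z(-116) - 15990) = (-8582 - 6525/7)*(63 - 15990) = -66599/7*(-15927) = 1060722273/7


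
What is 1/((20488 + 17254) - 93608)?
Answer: -1/55866 ≈ -1.7900e-5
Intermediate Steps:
1/((20488 + 17254) - 93608) = 1/(37742 - 93608) = 1/(-55866) = -1/55866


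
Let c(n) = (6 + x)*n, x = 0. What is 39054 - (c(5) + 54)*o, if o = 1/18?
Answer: 117148/3 ≈ 39049.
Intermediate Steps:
c(n) = 6*n (c(n) = (6 + 0)*n = 6*n)
o = 1/18 ≈ 0.055556
39054 - (c(5) + 54)*o = 39054 - (6*5 + 54)/18 = 39054 - (30 + 54)/18 = 39054 - 84/18 = 39054 - 1*14/3 = 39054 - 14/3 = 117148/3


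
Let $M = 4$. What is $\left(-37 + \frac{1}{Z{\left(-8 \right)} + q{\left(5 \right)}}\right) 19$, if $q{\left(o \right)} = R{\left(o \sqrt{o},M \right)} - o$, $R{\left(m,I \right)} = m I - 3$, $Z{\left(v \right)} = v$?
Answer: $- \frac{76608}{109} + \frac{95 \sqrt{5}}{436} \approx -702.34$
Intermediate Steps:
$R{\left(m,I \right)} = -3 + I m$ ($R{\left(m,I \right)} = I m - 3 = -3 + I m$)
$q{\left(o \right)} = -3 - o + 4 o^{\frac{3}{2}}$ ($q{\left(o \right)} = \left(-3 + 4 o \sqrt{o}\right) - o = \left(-3 + 4 o^{\frac{3}{2}}\right) - o = -3 - o + 4 o^{\frac{3}{2}}$)
$\left(-37 + \frac{1}{Z{\left(-8 \right)} + q{\left(5 \right)}}\right) 19 = \left(-37 + \frac{1}{-8 - \left(8 - 20 \sqrt{5}\right)}\right) 19 = \left(-37 + \frac{1}{-16 + 20 \sqrt{5}}\right) 19 = -703 + \frac{19}{-16 + 20 \sqrt{5}}$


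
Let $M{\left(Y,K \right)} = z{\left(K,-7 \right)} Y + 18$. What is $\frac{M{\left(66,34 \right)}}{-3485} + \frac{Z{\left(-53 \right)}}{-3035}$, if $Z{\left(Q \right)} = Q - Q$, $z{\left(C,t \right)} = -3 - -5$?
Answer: $- \frac{30}{697} \approx -0.043042$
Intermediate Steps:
$z{\left(C,t \right)} = 2$ ($z{\left(C,t \right)} = -3 + 5 = 2$)
$M{\left(Y,K \right)} = 18 + 2 Y$ ($M{\left(Y,K \right)} = 2 Y + 18 = 18 + 2 Y$)
$Z{\left(Q \right)} = 0$
$\frac{M{\left(66,34 \right)}}{-3485} + \frac{Z{\left(-53 \right)}}{-3035} = \frac{18 + 2 \cdot 66}{-3485} + \frac{0}{-3035} = \left(18 + 132\right) \left(- \frac{1}{3485}\right) + 0 \left(- \frac{1}{3035}\right) = 150 \left(- \frac{1}{3485}\right) + 0 = - \frac{30}{697} + 0 = - \frac{30}{697}$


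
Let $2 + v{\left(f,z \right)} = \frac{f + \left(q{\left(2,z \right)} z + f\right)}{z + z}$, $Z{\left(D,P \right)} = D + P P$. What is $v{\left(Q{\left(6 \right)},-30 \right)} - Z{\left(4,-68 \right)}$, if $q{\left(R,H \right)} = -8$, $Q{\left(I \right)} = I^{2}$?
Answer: $- \frac{23176}{5} \approx -4635.2$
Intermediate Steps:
$Z{\left(D,P \right)} = D + P^{2}$
$v{\left(f,z \right)} = -2 + \frac{- 8 z + 2 f}{2 z}$ ($v{\left(f,z \right)} = -2 + \frac{f + \left(- 8 z + f\right)}{z + z} = -2 + \frac{f + \left(f - 8 z\right)}{2 z} = -2 + \left(- 8 z + 2 f\right) \frac{1}{2 z} = -2 + \frac{- 8 z + 2 f}{2 z}$)
$v{\left(Q{\left(6 \right)},-30 \right)} - Z{\left(4,-68 \right)} = \left(-6 + \frac{6^{2}}{-30}\right) - \left(4 + \left(-68\right)^{2}\right) = \left(-6 + 36 \left(- \frac{1}{30}\right)\right) - \left(4 + 4624\right) = \left(-6 - \frac{6}{5}\right) - 4628 = - \frac{36}{5} - 4628 = - \frac{23176}{5}$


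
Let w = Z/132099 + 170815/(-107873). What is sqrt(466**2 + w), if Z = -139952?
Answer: sqrt(44095180160166189901683837)/14249915427 ≈ 466.00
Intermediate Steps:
w = -37661532781/14249915427 (w = -139952/132099 + 170815/(-107873) = -139952*1/132099 + 170815*(-1/107873) = -139952/132099 - 170815/107873 = -37661532781/14249915427 ≈ -2.6429)
sqrt(466**2 + w) = sqrt(466**2 - 37661532781/14249915427) = sqrt(217156 - 37661532781/14249915427) = sqrt(3094416972932831/14249915427) = sqrt(44095180160166189901683837)/14249915427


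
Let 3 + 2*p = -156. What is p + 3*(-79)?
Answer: -633/2 ≈ -316.50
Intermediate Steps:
p = -159/2 (p = -3/2 + (½)*(-156) = -3/2 - 78 = -159/2 ≈ -79.500)
p + 3*(-79) = -159/2 + 3*(-79) = -159/2 - 237 = -633/2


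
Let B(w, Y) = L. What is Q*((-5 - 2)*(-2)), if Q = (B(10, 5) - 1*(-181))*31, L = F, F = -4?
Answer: 76818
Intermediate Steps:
L = -4
B(w, Y) = -4
Q = 5487 (Q = (-4 - 1*(-181))*31 = (-4 + 181)*31 = 177*31 = 5487)
Q*((-5 - 2)*(-2)) = 5487*((-5 - 2)*(-2)) = 5487*(-7*(-2)) = 5487*14 = 76818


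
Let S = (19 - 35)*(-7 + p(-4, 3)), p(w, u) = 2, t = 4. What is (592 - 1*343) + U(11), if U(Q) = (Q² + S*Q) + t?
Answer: 1254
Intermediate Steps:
S = 80 (S = (19 - 35)*(-7 + 2) = -16*(-5) = 80)
U(Q) = 4 + Q² + 80*Q (U(Q) = (Q² + 80*Q) + 4 = 4 + Q² + 80*Q)
(592 - 1*343) + U(11) = (592 - 1*343) + (4 + 11² + 80*11) = (592 - 343) + (4 + 121 + 880) = 249 + 1005 = 1254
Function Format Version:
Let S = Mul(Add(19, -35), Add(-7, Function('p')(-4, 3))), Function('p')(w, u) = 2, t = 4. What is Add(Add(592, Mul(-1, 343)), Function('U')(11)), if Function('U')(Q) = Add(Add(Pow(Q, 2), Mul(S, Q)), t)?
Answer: 1254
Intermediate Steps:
S = 80 (S = Mul(Add(19, -35), Add(-7, 2)) = Mul(-16, -5) = 80)
Function('U')(Q) = Add(4, Pow(Q, 2), Mul(80, Q)) (Function('U')(Q) = Add(Add(Pow(Q, 2), Mul(80, Q)), 4) = Add(4, Pow(Q, 2), Mul(80, Q)))
Add(Add(592, Mul(-1, 343)), Function('U')(11)) = Add(Add(592, Mul(-1, 343)), Add(4, Pow(11, 2), Mul(80, 11))) = Add(Add(592, -343), Add(4, 121, 880)) = Add(249, 1005) = 1254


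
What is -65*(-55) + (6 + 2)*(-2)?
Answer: 3559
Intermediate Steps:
-65*(-55) + (6 + 2)*(-2) = 3575 + 8*(-2) = 3575 - 16 = 3559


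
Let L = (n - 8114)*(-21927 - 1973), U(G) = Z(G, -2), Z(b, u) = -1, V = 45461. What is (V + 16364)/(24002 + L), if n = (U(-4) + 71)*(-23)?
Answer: 61825/232427602 ≈ 0.00026600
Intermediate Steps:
U(G) = -1
n = -1610 (n = (-1 + 71)*(-23) = 70*(-23) = -1610)
L = 232403600 (L = (-1610 - 8114)*(-21927 - 1973) = -9724*(-23900) = 232403600)
(V + 16364)/(24002 + L) = (45461 + 16364)/(24002 + 232403600) = 61825/232427602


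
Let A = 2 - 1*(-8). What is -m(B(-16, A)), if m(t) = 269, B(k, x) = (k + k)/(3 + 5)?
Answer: -269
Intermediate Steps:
A = 10 (A = 2 + 8 = 10)
B(k, x) = k/4 (B(k, x) = (2*k)/8 = (2*k)*(1/8) = k/4)
-m(B(-16, A)) = -1*269 = -269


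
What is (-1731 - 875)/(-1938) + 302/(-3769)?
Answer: 4618369/3652161 ≈ 1.2646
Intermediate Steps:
(-1731 - 875)/(-1938) + 302/(-3769) = -2606*(-1/1938) + 302*(-1/3769) = 1303/969 - 302/3769 = 4618369/3652161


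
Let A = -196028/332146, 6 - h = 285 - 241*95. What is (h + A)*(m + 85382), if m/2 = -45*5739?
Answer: -1619234402720112/166073 ≈ -9.7501e+9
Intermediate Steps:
h = 22616 (h = 6 - (285 - 241*95) = 6 - (285 - 22895) = 6 - 1*(-22610) = 6 + 22610 = 22616)
m = -516510 (m = 2*(-45*5739) = 2*(-258255) = -516510)
A = -98014/166073 (A = -196028*1/332146 = -98014/166073 ≈ -0.59019)
(h + A)*(m + 85382) = (22616 - 98014/166073)*(-516510 + 85382) = (3755808954/166073)*(-431128) = -1619234402720112/166073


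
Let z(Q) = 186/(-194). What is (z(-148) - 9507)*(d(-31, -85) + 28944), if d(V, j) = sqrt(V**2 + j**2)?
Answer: -26694240768/97 - 922272*sqrt(8186)/97 ≈ -2.7606e+8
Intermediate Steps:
z(Q) = -93/97 (z(Q) = 186*(-1/194) = -93/97)
(z(-148) - 9507)*(d(-31, -85) + 28944) = (-93/97 - 9507)*(sqrt((-31)**2 + (-85)**2) + 28944) = -922272*(sqrt(961 + 7225) + 28944)/97 = -922272*(sqrt(8186) + 28944)/97 = -922272*(28944 + sqrt(8186))/97 = -26694240768/97 - 922272*sqrt(8186)/97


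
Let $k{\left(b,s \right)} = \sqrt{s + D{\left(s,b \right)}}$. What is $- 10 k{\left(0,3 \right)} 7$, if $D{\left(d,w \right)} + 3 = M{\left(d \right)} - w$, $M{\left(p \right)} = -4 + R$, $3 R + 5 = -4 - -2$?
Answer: $- \frac{70 i \sqrt{57}}{3} \approx - 176.16 i$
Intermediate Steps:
$R = - \frac{7}{3}$ ($R = - \frac{5}{3} + \frac{-4 - -2}{3} = - \frac{5}{3} + \frac{-4 + 2}{3} = - \frac{5}{3} + \frac{1}{3} \left(-2\right) = - \frac{5}{3} - \frac{2}{3} = - \frac{7}{3} \approx -2.3333$)
$M{\left(p \right)} = - \frac{19}{3}$ ($M{\left(p \right)} = -4 - \frac{7}{3} = - \frac{19}{3}$)
$D{\left(d,w \right)} = - \frac{28}{3} - w$ ($D{\left(d,w \right)} = -3 - \left(\frac{19}{3} + w\right) = - \frac{28}{3} - w$)
$k{\left(b,s \right)} = \sqrt{- \frac{28}{3} + s - b}$ ($k{\left(b,s \right)} = \sqrt{s - \left(\frac{28}{3} + b\right)} = \sqrt{- \frac{28}{3} + s - b}$)
$- 10 k{\left(0,3 \right)} 7 = - 10 \frac{\sqrt{-84 - 0 + 9 \cdot 3}}{3} \cdot 7 = - 10 \frac{\sqrt{-84 + 0 + 27}}{3} \cdot 7 = - 10 \frac{\sqrt{-57}}{3} \cdot 7 = - 10 \frac{i \sqrt{57}}{3} \cdot 7 = - \frac{10 i \sqrt{57}}{3} \cdot 7 = - \frac{70 i \sqrt{57}}{3}$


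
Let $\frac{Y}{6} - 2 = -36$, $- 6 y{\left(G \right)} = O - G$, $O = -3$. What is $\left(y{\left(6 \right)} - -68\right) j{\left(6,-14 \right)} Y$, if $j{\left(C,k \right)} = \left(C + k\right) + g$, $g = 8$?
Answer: $0$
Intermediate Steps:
$y{\left(G \right)} = \frac{1}{2} + \frac{G}{6}$ ($y{\left(G \right)} = - \frac{-3 - G}{6} = \frac{1}{2} + \frac{G}{6}$)
$Y = -204$ ($Y = 12 + 6 \left(-36\right) = 12 - 216 = -204$)
$j{\left(C,k \right)} = 8 + C + k$ ($j{\left(C,k \right)} = \left(C + k\right) + 8 = 8 + C + k$)
$\left(y{\left(6 \right)} - -68\right) j{\left(6,-14 \right)} Y = \left(\left(\frac{1}{2} + \frac{1}{6} \cdot 6\right) - -68\right) \left(8 + 6 - 14\right) \left(-204\right) = \left(\left(\frac{1}{2} + 1\right) + 68\right) 0 \left(-204\right) = \left(\frac{3}{2} + 68\right) 0 \left(-204\right) = \frac{139}{2} \cdot 0 \left(-204\right) = 0 \left(-204\right) = 0$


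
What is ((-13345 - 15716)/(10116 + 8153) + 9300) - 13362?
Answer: -74237739/18269 ≈ -4063.6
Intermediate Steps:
((-13345 - 15716)/(10116 + 8153) + 9300) - 13362 = (-29061/18269 + 9300) - 13362 = 169872639/18269 - 13362 = -74237739/18269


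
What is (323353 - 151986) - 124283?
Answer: 47084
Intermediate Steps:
(323353 - 151986) - 124283 = 171367 - 124283 = 47084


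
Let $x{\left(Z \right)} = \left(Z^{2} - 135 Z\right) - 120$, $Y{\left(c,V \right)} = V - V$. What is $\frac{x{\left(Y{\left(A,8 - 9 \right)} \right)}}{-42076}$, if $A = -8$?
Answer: $\frac{30}{10519} \approx 0.002852$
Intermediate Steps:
$Y{\left(c,V \right)} = 0$
$x{\left(Z \right)} = -120 + Z^{2} - 135 Z$
$\frac{x{\left(Y{\left(A,8 - 9 \right)} \right)}}{-42076} = \frac{-120 + 0^{2} - 0}{-42076} = \left(-120 + 0 + 0\right) \left(- \frac{1}{42076}\right) = \left(-120\right) \left(- \frac{1}{42076}\right) = \frac{30}{10519}$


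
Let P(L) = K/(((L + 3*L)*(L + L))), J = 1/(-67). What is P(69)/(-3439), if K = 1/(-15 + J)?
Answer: 67/131770539792 ≈ 5.0846e-10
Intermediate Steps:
J = -1/67 ≈ -0.014925
K = -67/1006 (K = 1/(-15 - 1/67) = 1/(-1006/67) = -67/1006 ≈ -0.066600)
P(L) = -67/(8048*L²) (P(L) = -67*1/((L + L)*(L + 3*L))/1006 = -67*1/(8*L²)/1006 = -67/(8048*L²))
P(69)/(-3439) = -67/8048/69²/(-3439) = -67/8048*1/4761*(-1/3439) = -67/38316528*(-1/3439) = 67/131770539792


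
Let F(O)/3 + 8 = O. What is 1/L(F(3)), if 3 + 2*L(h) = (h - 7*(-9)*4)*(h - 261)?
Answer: -2/65415 ≈ -3.0574e-5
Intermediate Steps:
F(O) = -24 + 3*O
L(h) = -3/2 + (-261 + h)*(252 + h)/2 (L(h) = -3/2 + ((h - 7*(-9)*4)*(h - 261))/2 = -3/2 + ((h + 63*4)*(-261 + h))/2 = -3/2 + ((h + 252)*(-261 + h))/2 = -3/2 + ((252 + h)*(-261 + h))/2 = -3/2 + ((-261 + h)*(252 + h))/2 = -3/2 + (-261 + h)*(252 + h)/2)
1/L(F(3)) = 1/(-65775/2 + (-24 + 3*3)**2/2 - 9*(-24 + 3*3)/2) = 1/(-65775/2 + (-24 + 9)**2/2 - 9*(-24 + 9)/2) = 1/(-65775/2 + (1/2)*(-15)**2 - 9/2*(-15)) = 1/(-65775/2 + (1/2)*225 + 135/2) = 1/(-65775/2 + 225/2 + 135/2) = 1/(-65415/2) = -2/65415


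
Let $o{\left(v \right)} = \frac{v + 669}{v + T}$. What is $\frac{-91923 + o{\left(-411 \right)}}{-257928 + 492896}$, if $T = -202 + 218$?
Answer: $- \frac{36309843}{92812360} \approx -0.39122$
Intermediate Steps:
$T = 16$
$o{\left(v \right)} = \frac{669 + v}{16 + v}$ ($o{\left(v \right)} = \frac{v + 669}{v + 16} = \frac{669 + v}{16 + v}$)
$\frac{-91923 + o{\left(-411 \right)}}{-257928 + 492896} = \frac{-91923 + \frac{669 - 411}{16 - 411}}{-257928 + 492896} = \frac{-91923 + \frac{1}{-395} \cdot 258}{234968} = \left(-91923 - \frac{258}{395}\right) \frac{1}{234968} = \left(- \frac{36309843}{395}\right) \frac{1}{234968} = - \frac{36309843}{92812360}$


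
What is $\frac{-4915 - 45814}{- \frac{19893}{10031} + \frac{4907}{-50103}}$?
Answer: $\frac{25495542797697}{1045921096} \approx 24376.0$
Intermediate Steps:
$\frac{-4915 - 45814}{- \frac{19893}{10031} + \frac{4907}{-50103}} = - \frac{50729}{\left(-19893\right) \frac{1}{10031} + 4907 \left(- \frac{1}{50103}\right)} = - \frac{50729}{- \frac{19893}{10031} - \frac{4907}{50103}} = - \frac{50729}{- \frac{1045921096}{502583193}} = \left(-50729\right) \left(- \frac{502583193}{1045921096}\right) = \frac{25495542797697}{1045921096}$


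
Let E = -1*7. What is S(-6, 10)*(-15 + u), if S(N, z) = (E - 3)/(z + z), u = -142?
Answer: 157/2 ≈ 78.500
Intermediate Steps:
E = -7
S(N, z) = -5/z (S(N, z) = (-7 - 3)/(z + z) = -10*1/(2*z) = -5/z)
S(-6, 10)*(-15 + u) = (-5/10)*(-15 - 142) = -5*1/10*(-157) = -1/2*(-157) = 157/2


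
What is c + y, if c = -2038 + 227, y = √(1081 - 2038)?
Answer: -1811 + I*√957 ≈ -1811.0 + 30.935*I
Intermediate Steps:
y = I*√957 (y = √(-957) = I*√957 ≈ 30.935*I)
c = -1811
c + y = -1811 + I*√957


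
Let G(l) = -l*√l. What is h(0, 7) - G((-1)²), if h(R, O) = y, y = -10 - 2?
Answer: -11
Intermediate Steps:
y = -12
G(l) = -l^(3/2)
h(R, O) = -12
h(0, 7) - G((-1)²) = -12 - (-1)*((-1)²)^(3/2) = -12 - (-1)*1^(3/2) = -12 - (-1) = -12 - 1*(-1) = -12 + 1 = -11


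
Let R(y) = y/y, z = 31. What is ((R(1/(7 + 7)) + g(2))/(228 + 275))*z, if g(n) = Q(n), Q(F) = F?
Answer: 93/503 ≈ 0.18489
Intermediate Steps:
g(n) = n
R(y) = 1
((R(1/(7 + 7)) + g(2))/(228 + 275))*z = ((1 + 2)/(228 + 275))*31 = (3/503)*31 = 93/503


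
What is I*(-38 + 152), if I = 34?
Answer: 3876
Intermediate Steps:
I*(-38 + 152) = 34*(-38 + 152) = 34*114 = 3876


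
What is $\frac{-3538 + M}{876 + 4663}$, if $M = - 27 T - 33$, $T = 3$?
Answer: $- \frac{3652}{5539} \approx -0.65932$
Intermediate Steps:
$M = -114$ ($M = \left(-27\right) 3 - 33 = -81 - 33 = -114$)
$\frac{-3538 + M}{876 + 4663} = \frac{-3538 - 114}{876 + 4663} = - \frac{3652}{5539}$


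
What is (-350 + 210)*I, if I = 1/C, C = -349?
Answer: 140/349 ≈ 0.40115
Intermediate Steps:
I = -1/349 (I = 1/(-349) = -1/349 ≈ -0.0028653)
(-350 + 210)*I = (-350 + 210)*(-1/349) = -140*(-1/349) = 140/349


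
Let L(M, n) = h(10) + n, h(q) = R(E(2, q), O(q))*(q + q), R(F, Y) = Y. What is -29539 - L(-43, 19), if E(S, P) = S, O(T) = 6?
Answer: -29678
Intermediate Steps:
h(q) = 12*q (h(q) = 6*(q + q) = 6*(2*q) = 12*q)
L(M, n) = 120 + n (L(M, n) = 12*10 + n = 120 + n)
-29539 - L(-43, 19) = -29539 - (120 + 19) = -29539 - 1*139 = -29539 - 139 = -29678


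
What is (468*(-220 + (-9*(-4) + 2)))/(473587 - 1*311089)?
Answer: -2028/3869 ≈ -0.52417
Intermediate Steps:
(468*(-220 + (-9*(-4) + 2)))/(473587 - 1*311089) = (468*(-220 + (36 + 2)))/(473587 - 311089) = (468*(-220 + 38))/162498 = (468*(-182))*(1/162498) = -85176*1/162498 = -2028/3869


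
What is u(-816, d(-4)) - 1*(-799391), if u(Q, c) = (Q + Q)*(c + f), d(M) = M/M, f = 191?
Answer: 486047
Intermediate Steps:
d(M) = 1
u(Q, c) = 2*Q*(191 + c) (u(Q, c) = (Q + Q)*(c + 191) = (2*Q)*(191 + c) = 2*Q*(191 + c))
u(-816, d(-4)) - 1*(-799391) = 2*(-816)*(191 + 1) - 1*(-799391) = 2*(-816)*192 + 799391 = -313344 + 799391 = 486047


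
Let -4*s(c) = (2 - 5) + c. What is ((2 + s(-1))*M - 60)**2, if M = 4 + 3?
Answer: 1521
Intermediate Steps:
M = 7
s(c) = 3/4 - c/4 (s(c) = -((2 - 5) + c)/4 = -(-3 + c)/4 = 3/4 - c/4)
((2 + s(-1))*M - 60)**2 = ((2 + (3/4 - 1/4*(-1)))*7 - 60)**2 = ((2 + (3/4 + 1/4))*7 - 60)**2 = ((2 + 1)*7 - 60)**2 = (3*7 - 60)**2 = (21 - 60)**2 = (-39)**2 = 1521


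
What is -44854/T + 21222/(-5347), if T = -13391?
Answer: -44349464/71601677 ≈ -0.61939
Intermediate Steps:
-44854/T + 21222/(-5347) = -44854/(-13391) + 21222/(-5347) = -44854*(-1/13391) + 21222*(-1/5347) = 44854/13391 - 21222/5347 = -44349464/71601677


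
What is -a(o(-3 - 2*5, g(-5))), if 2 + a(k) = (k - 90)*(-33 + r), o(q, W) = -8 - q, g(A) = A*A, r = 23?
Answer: -848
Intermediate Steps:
g(A) = A²
a(k) = 898 - 10*k (a(k) = -2 + (k - 90)*(-33 + 23) = -2 + (-90 + k)*(-10) = -2 + (900 - 10*k) = 898 - 10*k)
-a(o(-3 - 2*5, g(-5))) = -(898 - 10*(-8 - (-3 - 2*5))) = -(898 - 10*(-8 - (-3 - 10))) = -(898 - 10*(-8 - 1*(-13))) = -(898 - 10*(-8 + 13)) = -(898 - 10*5) = -(898 - 50) = -1*848 = -848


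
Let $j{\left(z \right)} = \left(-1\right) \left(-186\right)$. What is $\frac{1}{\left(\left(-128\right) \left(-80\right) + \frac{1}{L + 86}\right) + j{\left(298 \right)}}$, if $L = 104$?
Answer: $\frac{190}{1980941} \approx 9.5914 \cdot 10^{-5}$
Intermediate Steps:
$j{\left(z \right)} = 186$
$\frac{1}{\left(\left(-128\right) \left(-80\right) + \frac{1}{L + 86}\right) + j{\left(298 \right)}} = \frac{1}{\left(\left(-128\right) \left(-80\right) + \frac{1}{104 + 86}\right) + 186} = \frac{1}{\left(10240 + \frac{1}{190}\right) + 186} = \frac{1}{\frac{1945601}{190} + 186} = \frac{1}{\frac{1980941}{190}} = \frac{190}{1980941}$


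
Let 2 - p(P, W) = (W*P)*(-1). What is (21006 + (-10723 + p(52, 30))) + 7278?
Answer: 19123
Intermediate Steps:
p(P, W) = 2 + P*W (p(P, W) = 2 - W*P*(-1) = 2 - P*W*(-1) = 2 - (-1)*P*W = 2 + P*W)
(21006 + (-10723 + p(52, 30))) + 7278 = (21006 + (-10723 + (2 + 52*30))) + 7278 = (21006 + (-10723 + (2 + 1560))) + 7278 = (21006 + (-10723 + 1562)) + 7278 = (21006 - 9161) + 7278 = 11845 + 7278 = 19123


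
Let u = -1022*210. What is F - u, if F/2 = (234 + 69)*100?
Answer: 275220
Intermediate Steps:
F = 60600 (F = 2*((234 + 69)*100) = 2*(303*100) = 2*30300 = 60600)
u = -214620
F - u = 60600 - 1*(-214620) = 60600 + 214620 = 275220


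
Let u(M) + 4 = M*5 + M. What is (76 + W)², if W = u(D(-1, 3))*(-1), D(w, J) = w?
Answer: 7396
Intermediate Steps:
u(M) = -4 + 6*M (u(M) = -4 + (M*5 + M) = -4 + (5*M + M) = -4 + 6*M)
W = 10 (W = (-4 + 6*(-1))*(-1) = (-4 - 6)*(-1) = -10*(-1) = 10)
(76 + W)² = (76 + 10)² = 86² = 7396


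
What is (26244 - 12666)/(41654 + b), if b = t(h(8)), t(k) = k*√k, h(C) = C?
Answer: 141394503/433763801 - 54312*√2/433763801 ≈ 0.32579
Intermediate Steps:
t(k) = k^(3/2)
b = 16*√2 (b = 8^(3/2) = 16*√2 ≈ 22.627)
(26244 - 12666)/(41654 + b) = (26244 - 12666)/(41654 + 16*√2) = 13578/(41654 + 16*√2)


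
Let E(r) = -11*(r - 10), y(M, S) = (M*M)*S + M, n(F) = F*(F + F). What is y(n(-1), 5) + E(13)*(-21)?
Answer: 715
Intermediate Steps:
n(F) = 2*F² (n(F) = F*(2*F) = 2*F²)
y(M, S) = M + S*M² (y(M, S) = M²*S + M = S*M² + M = M + S*M²)
E(r) = 110 - 11*r (E(r) = -11*(-10 + r) = 110 - 11*r)
y(n(-1), 5) + E(13)*(-21) = (2*(-1)²)*(1 + (2*(-1)²)*5) + (110 - 11*13)*(-21) = (2*1)*(1 + (2*1)*5) + (110 - 143)*(-21) = 2*(1 + 2*5) - 33*(-21) = 2*(1 + 10) + 693 = 2*11 + 693 = 22 + 693 = 715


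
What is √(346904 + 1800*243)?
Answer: 4*√49019 ≈ 885.61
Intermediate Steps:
√(346904 + 1800*243) = √(346904 + 437400) = √784304 = 4*√49019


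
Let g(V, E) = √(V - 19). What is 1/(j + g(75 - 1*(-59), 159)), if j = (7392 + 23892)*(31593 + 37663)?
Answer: 2166604704/4694175943394927501 - √115/4694175943394927501 ≈ 4.6155e-10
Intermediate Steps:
g(V, E) = √(-19 + V)
j = 2166604704 (j = 31284*69256 = 2166604704)
1/(j + g(75 - 1*(-59), 159)) = 1/(2166604704 + √(-19 + (75 - 1*(-59)))) = 1/(2166604704 + √(-19 + (75 + 59))) = 1/(2166604704 + √(-19 + 134)) = 1/(2166604704 + √115)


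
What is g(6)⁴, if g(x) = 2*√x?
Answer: 576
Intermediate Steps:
g(6)⁴ = (2*√6)⁴ = 576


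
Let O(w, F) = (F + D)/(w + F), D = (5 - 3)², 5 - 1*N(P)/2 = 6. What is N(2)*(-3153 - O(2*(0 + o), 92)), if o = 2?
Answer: 6308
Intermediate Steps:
N(P) = -2 (N(P) = 10 - 2*6 = 10 - 12 = -2)
D = 4 (D = 2² = 4)
O(w, F) = (4 + F)/(F + w) (O(w, F) = (F + 4)/(w + F) = (4 + F)/(F + w))
N(2)*(-3153 - O(2*(0 + o), 92)) = -2*(-3153 - (4 + 92)/(92 + 2*(0 + 2))) = -2*(-3153 - 96/(92 + 2*2)) = -2*(-3153 - 96/(92 + 4)) = -2*(-3153 - 96/96) = -2*(-3153 - 1*1) = -2*(-3153 - 1) = -2*(-3154) = 6308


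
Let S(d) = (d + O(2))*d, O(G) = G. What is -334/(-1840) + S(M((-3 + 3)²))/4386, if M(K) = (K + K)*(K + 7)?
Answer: 167/920 ≈ 0.18152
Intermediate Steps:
M(K) = 2*K*(7 + K) (M(K) = (2*K)*(7 + K) = 2*K*(7 + K))
S(d) = d*(2 + d) (S(d) = (d + 2)*d = (2 + d)*d = d*(2 + d))
-334/(-1840) + S(M((-3 + 3)²))/4386 = -334/(-1840) + ((2*(-3 + 3)²*(7 + (-3 + 3)²))*(2 + 2*(-3 + 3)²*(7 + (-3 + 3)²)))/4386 = -334*(-1/1840) + ((2*0²*(7 + 0²))*(2 + 2*0²*(7 + 0²)))*(1/4386) = 167/920 + ((2*0*(7 + 0))*(2 + 2*0*(7 + 0)))*(1/4386) = 167/920 + ((2*0*7)*(2 + 2*0*7))*(1/4386) = 167/920 + (0*(2 + 0))*(1/4386) = 167/920 + (0*2)*(1/4386) = 167/920 + 0*(1/4386) = 167/920 + 0 = 167/920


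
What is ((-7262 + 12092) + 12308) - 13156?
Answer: 3982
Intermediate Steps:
((-7262 + 12092) + 12308) - 13156 = (4830 + 12308) - 13156 = 17138 - 13156 = 3982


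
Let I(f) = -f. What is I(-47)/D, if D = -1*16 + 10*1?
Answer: -47/6 ≈ -7.8333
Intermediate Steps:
D = -6 (D = -16 + 10 = -6)
I(-47)/D = -1*(-47)/(-6) = 47*(-⅙) = -47/6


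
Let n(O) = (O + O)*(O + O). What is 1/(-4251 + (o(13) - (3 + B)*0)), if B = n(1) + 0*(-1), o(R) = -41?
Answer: -1/4292 ≈ -0.00023299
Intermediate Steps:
n(O) = 4*O² (n(O) = (2*O)*(2*O) = 4*O²)
B = 4 (B = 4*1² + 0*(-1) = 4*1 + 0 = 4 + 0 = 4)
1/(-4251 + (o(13) - (3 + B)*0)) = 1/(-4251 + (-41 - (3 + 4)*0)) = 1/(-4251 + (-41 - 7*0)) = 1/(-4251 + (-41 - 1*0)) = 1/(-4251 + (-41 + 0)) = 1/(-4251 - 41) = 1/(-4292) = -1/4292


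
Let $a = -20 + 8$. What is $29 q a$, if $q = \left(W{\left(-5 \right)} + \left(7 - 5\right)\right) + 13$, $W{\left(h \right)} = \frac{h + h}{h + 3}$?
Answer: $-6960$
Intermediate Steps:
$W{\left(h \right)} = \frac{2 h}{3 + h}$
$a = -12$
$q = 20$ ($q = \left(2 \left(-5\right) \frac{1}{3 - 5} + \left(7 - 5\right)\right) + 13 = \left(2 \left(-5\right) \frac{1}{-2} + \left(7 - 5\right)\right) + 13 = \left(2 \left(-5\right) \left(- \frac{1}{2}\right) + 2\right) + 13 = \left(5 + 2\right) + 13 = 7 + 13 = 20$)
$29 q a = 29 \cdot 20 \left(-12\right) = 580 \left(-12\right) = -6960$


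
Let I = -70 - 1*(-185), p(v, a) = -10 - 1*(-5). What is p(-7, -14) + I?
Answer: 110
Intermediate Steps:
p(v, a) = -5 (p(v, a) = -10 + 5 = -5)
I = 115 (I = -70 + 185 = 115)
p(-7, -14) + I = -5 + 115 = 110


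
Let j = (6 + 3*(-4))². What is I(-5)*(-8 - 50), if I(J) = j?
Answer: -2088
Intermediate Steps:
j = 36 (j = (6 - 12)² = (-6)² = 36)
I(J) = 36
I(-5)*(-8 - 50) = 36*(-8 - 50) = 36*(-58) = -2088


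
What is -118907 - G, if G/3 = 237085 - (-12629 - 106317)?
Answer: -1187000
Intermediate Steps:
G = 1068093 (G = 3*(237085 - (-12629 - 106317)) = 3*(237085 - 1*(-118946)) = 3*(237085 + 118946) = 3*356031 = 1068093)
-118907 - G = -118907 - 1*1068093 = -118907 - 1068093 = -1187000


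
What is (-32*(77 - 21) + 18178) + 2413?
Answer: 18799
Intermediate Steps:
(-32*(77 - 21) + 18178) + 2413 = (-32*56 + 18178) + 2413 = (-1792 + 18178) + 2413 = 16386 + 2413 = 18799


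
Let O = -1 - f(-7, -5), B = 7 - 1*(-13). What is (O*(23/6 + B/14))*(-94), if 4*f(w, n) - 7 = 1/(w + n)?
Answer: 1360697/1008 ≈ 1349.9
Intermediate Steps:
f(w, n) = 7/4 + 1/(4*(n + w)) (f(w, n) = 7/4 + 1/(4*(w + n)) = 7/4 + 1/(4*(n + w)))
B = 20 (B = 7 + 13 = 20)
O = -131/48 (O = -1 - (1 + 7*(-5) + 7*(-7))/(4*(-5 - 7)) = -1 - (1 - 35 - 49)/(4*(-12)) = -1 - (-1)*(-83)/(4*12) = -1 - 1*83/48 = -1 - 83/48 = -131/48 ≈ -2.7292)
(O*(23/6 + B/14))*(-94) = -131*(23/6 + 20/14)/48*(-94) = -131*(23*(⅙) + 20*(1/14))/48*(-94) = -131*(23/6 + 10/7)/48*(-94) = -131/48*221/42*(-94) = -28951/2016*(-94) = 1360697/1008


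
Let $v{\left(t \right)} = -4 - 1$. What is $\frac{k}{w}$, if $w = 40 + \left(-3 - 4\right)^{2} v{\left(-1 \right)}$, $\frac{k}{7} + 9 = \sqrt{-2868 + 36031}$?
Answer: $\frac{63}{205} - \frac{7 \sqrt{33163}}{205} \approx -5.911$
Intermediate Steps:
$v{\left(t \right)} = -5$
$k = -63 + 7 \sqrt{33163}$ ($k = -63 + 7 \sqrt{-2868 + 36031} = -63 + 7 \sqrt{33163} \approx 1211.8$)
$w = -205$ ($w = 40 + \left(-3 - 4\right)^{2} \left(-5\right) = 40 + \left(-7\right)^{2} \left(-5\right) = 40 + 49 \left(-5\right) = 40 - 245 = -205$)
$\frac{k}{w} = \frac{-63 + 7 \sqrt{33163}}{-205} = \left(-63 + 7 \sqrt{33163}\right) \left(- \frac{1}{205}\right) = \frac{63}{205} - \frac{7 \sqrt{33163}}{205}$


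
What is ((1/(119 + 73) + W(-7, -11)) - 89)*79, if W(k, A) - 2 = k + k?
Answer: -1531889/192 ≈ -7978.6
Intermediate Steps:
W(k, A) = 2 + 2*k (W(k, A) = 2 + (k + k) = 2 + 2*k)
((1/(119 + 73) + W(-7, -11)) - 89)*79 = ((1/(119 + 73) + (2 + 2*(-7))) - 89)*79 = ((1/192 + (2 - 14)) - 89)*79 = ((1/192 - 12) - 89)*79 = (-2303/192 - 89)*79 = -19391/192*79 = -1531889/192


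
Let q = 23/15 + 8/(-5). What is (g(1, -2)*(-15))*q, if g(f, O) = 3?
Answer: 3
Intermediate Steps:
q = -1/15 (q = 23*(1/15) + 8*(-⅕) = 23/15 - 8/5 = -1/15 ≈ -0.066667)
(g(1, -2)*(-15))*q = (3*(-15))*(-1/15) = -45*(-1/15) = 3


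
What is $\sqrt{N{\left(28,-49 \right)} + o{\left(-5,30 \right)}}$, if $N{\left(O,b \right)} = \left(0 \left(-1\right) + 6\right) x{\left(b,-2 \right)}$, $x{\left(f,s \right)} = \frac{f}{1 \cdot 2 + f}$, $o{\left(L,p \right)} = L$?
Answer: $\frac{\sqrt{2773}}{47} \approx 1.1204$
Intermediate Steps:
$x{\left(f,s \right)} = \frac{f}{2 + f}$
$N{\left(O,b \right)} = \frac{6 b}{2 + b}$ ($N{\left(O,b \right)} = \left(0 \left(-1\right) + 6\right) \frac{b}{2 + b} = \left(0 + 6\right) \frac{b}{2 + b} = 6 \frac{b}{2 + b} = \frac{6 b}{2 + b}$)
$\sqrt{N{\left(28,-49 \right)} + o{\left(-5,30 \right)}} = \sqrt{6 \left(-49\right) \frac{1}{2 - 49} - 5} = \sqrt{6 \left(-49\right) \frac{1}{-47} - 5} = \sqrt{6 \left(-49\right) \left(- \frac{1}{47}\right) - 5} = \sqrt{\frac{294}{47} - 5} = \sqrt{\frac{59}{47}} = \frac{\sqrt{2773}}{47}$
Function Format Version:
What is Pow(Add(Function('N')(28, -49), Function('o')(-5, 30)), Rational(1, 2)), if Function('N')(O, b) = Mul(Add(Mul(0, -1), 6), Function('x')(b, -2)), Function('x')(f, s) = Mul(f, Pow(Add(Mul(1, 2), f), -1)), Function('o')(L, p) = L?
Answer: Mul(Rational(1, 47), Pow(2773, Rational(1, 2))) ≈ 1.1204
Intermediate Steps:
Function('x')(f, s) = Mul(f, Pow(Add(2, f), -1))
Function('N')(O, b) = Mul(6, b, Pow(Add(2, b), -1)) (Function('N')(O, b) = Mul(Add(Mul(0, -1), 6), Mul(b, Pow(Add(2, b), -1))) = Mul(Add(0, 6), Mul(b, Pow(Add(2, b), -1))) = Mul(6, Mul(b, Pow(Add(2, b), -1))) = Mul(6, b, Pow(Add(2, b), -1)))
Pow(Add(Function('N')(28, -49), Function('o')(-5, 30)), Rational(1, 2)) = Pow(Add(Mul(6, -49, Pow(Add(2, -49), -1)), -5), Rational(1, 2)) = Pow(Add(Mul(6, -49, Pow(-47, -1)), -5), Rational(1, 2)) = Pow(Add(Mul(6, -49, Rational(-1, 47)), -5), Rational(1, 2)) = Pow(Add(Rational(294, 47), -5), Rational(1, 2)) = Pow(Rational(59, 47), Rational(1, 2)) = Mul(Rational(1, 47), Pow(2773, Rational(1, 2)))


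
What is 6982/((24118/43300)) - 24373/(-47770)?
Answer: 7221221445007/576058430 ≈ 12536.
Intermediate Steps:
6982/((24118/43300)) - 24373/(-47770) = 6982/((24118*(1/43300))) - 24373*(-1/47770) = 6982/(12059/21650) + 24373/47770 = 6982*(21650/12059) + 24373/47770 = 151160300/12059 + 24373/47770 = 7221221445007/576058430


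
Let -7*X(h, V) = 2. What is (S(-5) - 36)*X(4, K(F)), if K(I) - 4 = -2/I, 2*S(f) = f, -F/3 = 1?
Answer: 11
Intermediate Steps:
F = -3 (F = -3*1 = -3)
S(f) = f/2
K(I) = 4 - 2/I
X(h, V) = -2/7 (X(h, V) = -1/7*2 = -2/7)
(S(-5) - 36)*X(4, K(F)) = ((1/2)*(-5) - 36)*(-2/7) = (-5/2 - 36)*(-2/7) = -77/2*(-2/7) = 11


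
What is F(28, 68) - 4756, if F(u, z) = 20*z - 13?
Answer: -3409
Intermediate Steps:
F(u, z) = -13 + 20*z
F(28, 68) - 4756 = (-13 + 20*68) - 4756 = (-13 + 1360) - 4756 = 1347 - 4756 = -3409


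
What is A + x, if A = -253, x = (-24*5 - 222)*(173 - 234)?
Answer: 20609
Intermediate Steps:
x = 20862 (x = (-120 - 222)*(-61) = -342*(-61) = 20862)
A + x = -253 + 20862 = 20609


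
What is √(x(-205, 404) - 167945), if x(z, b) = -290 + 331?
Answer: 12*I*√1166 ≈ 409.76*I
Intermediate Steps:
x(z, b) = 41
√(x(-205, 404) - 167945) = √(41 - 167945) = √(-167904) = 12*I*√1166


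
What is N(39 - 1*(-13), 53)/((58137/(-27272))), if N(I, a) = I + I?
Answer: -2836288/58137 ≈ -48.786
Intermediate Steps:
N(I, a) = 2*I
N(39 - 1*(-13), 53)/((58137/(-27272))) = (2*(39 - 1*(-13)))/((58137/(-27272))) = (2*(39 + 13))/((58137*(-1/27272))) = (2*52)/(-58137/27272) = 104*(-27272/58137) = -2836288/58137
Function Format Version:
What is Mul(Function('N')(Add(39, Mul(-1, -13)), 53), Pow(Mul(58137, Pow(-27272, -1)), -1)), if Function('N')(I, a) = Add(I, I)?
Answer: Rational(-2836288, 58137) ≈ -48.786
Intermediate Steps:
Function('N')(I, a) = Mul(2, I)
Mul(Function('N')(Add(39, Mul(-1, -13)), 53), Pow(Mul(58137, Pow(-27272, -1)), -1)) = Mul(Mul(2, Add(39, Mul(-1, -13))), Pow(Mul(58137, Pow(-27272, -1)), -1)) = Mul(Mul(2, Add(39, 13)), Pow(Mul(58137, Rational(-1, 27272)), -1)) = Mul(Mul(2, 52), Pow(Rational(-58137, 27272), -1)) = Mul(104, Rational(-27272, 58137)) = Rational(-2836288, 58137)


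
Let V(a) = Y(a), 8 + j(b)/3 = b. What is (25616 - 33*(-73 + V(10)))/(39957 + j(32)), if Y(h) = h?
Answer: 27695/40029 ≈ 0.69187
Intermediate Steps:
j(b) = -24 + 3*b
V(a) = a
(25616 - 33*(-73 + V(10)))/(39957 + j(32)) = (25616 - 33*(-73 + 10))/(39957 + (-24 + 3*32)) = (25616 - 33*(-63))/(39957 + (-24 + 96)) = (25616 + 2079)/(39957 + 72) = 27695/40029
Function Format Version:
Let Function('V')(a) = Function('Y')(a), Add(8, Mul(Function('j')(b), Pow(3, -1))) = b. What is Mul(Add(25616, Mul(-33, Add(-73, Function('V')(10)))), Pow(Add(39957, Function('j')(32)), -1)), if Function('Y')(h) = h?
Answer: Rational(27695, 40029) ≈ 0.69187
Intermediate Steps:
Function('j')(b) = Add(-24, Mul(3, b))
Function('V')(a) = a
Mul(Add(25616, Mul(-33, Add(-73, Function('V')(10)))), Pow(Add(39957, Function('j')(32)), -1)) = Mul(Add(25616, Mul(-33, Add(-73, 10))), Pow(Add(39957, Add(-24, Mul(3, 32))), -1)) = Mul(Add(25616, Mul(-33, -63)), Pow(Add(39957, Add(-24, 96)), -1)) = Mul(Add(25616, 2079), Pow(Add(39957, 72), -1)) = Mul(27695, Pow(40029, -1)) = Mul(27695, Rational(1, 40029)) = Rational(27695, 40029)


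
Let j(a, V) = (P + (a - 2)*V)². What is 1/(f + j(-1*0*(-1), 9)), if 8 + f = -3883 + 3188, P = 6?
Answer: -1/559 ≈ -0.0017889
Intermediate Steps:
f = -703 (f = -8 + (-3883 + 3188) = -8 - 695 = -703)
j(a, V) = (6 + V*(-2 + a))² (j(a, V) = (6 + (a - 2)*V)² = (6 + (-2 + a)*V)² = (6 + V*(-2 + a))²)
1/(f + j(-1*0*(-1), 9)) = 1/(-703 + (6 - 2*9 + 9*(-1*0*(-1)))²) = 1/(-703 + (6 - 18 + 9*(0*(-1)))²) = 1/(-703 + (6 - 18 + 9*0)²) = 1/(-703 + (6 - 18 + 0)²) = 1/(-703 + (-12)²) = 1/(-703 + 144) = 1/(-559) = -1/559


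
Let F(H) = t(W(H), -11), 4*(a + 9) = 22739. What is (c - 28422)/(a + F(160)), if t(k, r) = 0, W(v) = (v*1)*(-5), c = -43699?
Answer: -288484/22703 ≈ -12.707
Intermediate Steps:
W(v) = -5*v (W(v) = v*(-5) = -5*v)
a = 22703/4 (a = -9 + (¼)*22739 = -9 + 22739/4 = 22703/4 ≈ 5675.8)
F(H) = 0
(c - 28422)/(a + F(160)) = (-43699 - 28422)/(22703/4 + 0) = -72121/22703/4 = -72121*4/22703 = -288484/22703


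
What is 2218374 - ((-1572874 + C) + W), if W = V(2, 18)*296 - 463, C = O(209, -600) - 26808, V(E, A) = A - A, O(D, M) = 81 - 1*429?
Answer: 3818867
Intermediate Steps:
O(D, M) = -348 (O(D, M) = 81 - 429 = -348)
V(E, A) = 0
C = -27156 (C = -348 - 26808 = -27156)
W = -463 (W = 0*296 - 463 = 0 - 463 = -463)
2218374 - ((-1572874 + C) + W) = 2218374 - ((-1572874 - 27156) - 463) = 2218374 - (-1600030 - 463) = 2218374 - 1*(-1600493) = 2218374 + 1600493 = 3818867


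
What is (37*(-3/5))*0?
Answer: 0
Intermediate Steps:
(37*(-3/5))*0 = -111/5*0 = 0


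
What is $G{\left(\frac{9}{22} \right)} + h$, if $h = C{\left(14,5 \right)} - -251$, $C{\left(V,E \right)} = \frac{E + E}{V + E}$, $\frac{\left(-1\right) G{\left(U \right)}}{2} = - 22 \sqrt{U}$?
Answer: $\frac{4779}{19} + 6 \sqrt{22} \approx 279.67$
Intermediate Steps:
$G{\left(U \right)} = 44 \sqrt{U}$ ($G{\left(U \right)} = - 2 \left(- 22 \sqrt{U}\right) = 44 \sqrt{U}$)
$C{\left(V,E \right)} = \frac{2 E}{E + V}$
$h = \frac{4779}{19}$ ($h = 2 \cdot 5 \frac{1}{5 + 14} - -251 = 2 \cdot 5 \cdot \frac{1}{19} + 251 = \frac{10}{19} + 251 = \frac{4779}{19} \approx 251.53$)
$G{\left(\frac{9}{22} \right)} + h = 44 \sqrt{\frac{9}{22}} + \frac{4779}{19} = 44 \frac{3 \sqrt{22}}{22} + \frac{4779}{19} = 6 \sqrt{22} + \frac{4779}{19} = \frac{4779}{19} + 6 \sqrt{22}$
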